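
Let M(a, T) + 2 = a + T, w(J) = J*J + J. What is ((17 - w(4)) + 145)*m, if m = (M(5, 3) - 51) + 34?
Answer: -1562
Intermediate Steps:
w(J) = J + J**2 (w(J) = J**2 + J = J + J**2)
M(a, T) = -2 + T + a (M(a, T) = -2 + (a + T) = -2 + (T + a) = -2 + T + a)
m = -11 (m = ((-2 + 3 + 5) - 51) + 34 = (6 - 51) + 34 = -45 + 34 = -11)
((17 - w(4)) + 145)*m = ((17 - 4*(1 + 4)) + 145)*(-11) = ((17 - 4*5) + 145)*(-11) = ((17 - 1*20) + 145)*(-11) = ((17 - 20) + 145)*(-11) = (-3 + 145)*(-11) = 142*(-11) = -1562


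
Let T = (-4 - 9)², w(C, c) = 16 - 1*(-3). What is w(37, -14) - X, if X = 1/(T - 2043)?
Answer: 35607/1874 ≈ 19.001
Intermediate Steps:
w(C, c) = 19 (w(C, c) = 16 + 3 = 19)
T = 169 (T = (-13)² = 169)
X = -1/1874 (X = 1/(169 - 2043) = 1/(-1874) = -1/1874 ≈ -0.00053362)
w(37, -14) - X = 19 - 1*(-1/1874) = 19 + 1/1874 = 35607/1874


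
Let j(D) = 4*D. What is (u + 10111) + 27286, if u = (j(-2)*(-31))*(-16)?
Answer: 33429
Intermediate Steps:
u = -3968 (u = ((4*(-2))*(-31))*(-16) = -8*(-31)*(-16) = 248*(-16) = -3968)
(u + 10111) + 27286 = (-3968 + 10111) + 27286 = 6143 + 27286 = 33429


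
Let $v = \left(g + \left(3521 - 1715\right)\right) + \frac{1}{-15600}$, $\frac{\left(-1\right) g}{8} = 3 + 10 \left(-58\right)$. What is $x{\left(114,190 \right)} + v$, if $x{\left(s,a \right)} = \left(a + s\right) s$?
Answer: $\frac{640816799}{15600} \approx 41078.0$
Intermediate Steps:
$g = 4616$ ($g = - 8 \left(3 + 10 \left(-58\right)\right) = - 8 \left(3 - 580\right) = \left(-8\right) \left(-577\right) = 4616$)
$x{\left(s,a \right)} = s \left(a + s\right)$
$v = \frac{100183199}{15600}$ ($v = \left(4616 + \left(3521 - 1715\right)\right) + \frac{1}{-15600} = \left(4616 + 1806\right) - \frac{1}{15600} = 6422 - \frac{1}{15600} = \frac{100183199}{15600} \approx 6422.0$)
$x{\left(114,190 \right)} + v = 114 \left(190 + 114\right) + \frac{100183199}{15600} = 114 \cdot 304 + \frac{100183199}{15600} = 34656 + \frac{100183199}{15600} = \frac{640816799}{15600}$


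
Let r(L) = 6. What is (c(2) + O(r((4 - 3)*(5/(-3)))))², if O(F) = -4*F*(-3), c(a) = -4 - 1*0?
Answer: 4624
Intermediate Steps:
c(a) = -4 (c(a) = -4 + 0 = -4)
O(F) = 12*F
(c(2) + O(r((4 - 3)*(5/(-3)))))² = (-4 + 12*6)² = (-4 + 72)² = 68² = 4624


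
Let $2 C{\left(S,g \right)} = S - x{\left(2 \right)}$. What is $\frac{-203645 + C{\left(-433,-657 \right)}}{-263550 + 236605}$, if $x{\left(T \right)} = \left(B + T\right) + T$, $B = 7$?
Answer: $\frac{203867}{26945} \approx 7.566$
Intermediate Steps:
$x{\left(T \right)} = 7 + 2 T$ ($x{\left(T \right)} = \left(7 + T\right) + T = 7 + 2 T$)
$C{\left(S,g \right)} = - \frac{11}{2} + \frac{S}{2}$ ($C{\left(S,g \right)} = \frac{S - \left(7 + 2 \cdot 2\right)}{2} = \frac{S - \left(7 + 4\right)}{2} = \frac{S - 11}{2} = \frac{-11 + S}{2} = - \frac{11}{2} + \frac{S}{2}$)
$\frac{-203645 + C{\left(-433,-657 \right)}}{-263550 + 236605} = \frac{-203645 + \left(- \frac{11}{2} + \frac{1}{2} \left(-433\right)\right)}{-263550 + 236605} = \frac{-203645 - 222}{-26945} = \left(-203645 - 222\right) \left(- \frac{1}{26945}\right) = \left(-203867\right) \left(- \frac{1}{26945}\right) = \frac{203867}{26945}$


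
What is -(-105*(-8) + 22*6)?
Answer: -972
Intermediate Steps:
-(-105*(-8) + 22*6) = -(840 + 132) = -1*972 = -972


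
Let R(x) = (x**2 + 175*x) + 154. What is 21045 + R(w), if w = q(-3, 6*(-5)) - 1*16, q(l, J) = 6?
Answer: 19549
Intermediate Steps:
w = -10 (w = 6 - 1*16 = 6 - 16 = -10)
R(x) = 154 + x**2 + 175*x
21045 + R(w) = 21045 + (154 + (-10)**2 + 175*(-10)) = 21045 + (154 + 100 - 1750) = 21045 - 1496 = 19549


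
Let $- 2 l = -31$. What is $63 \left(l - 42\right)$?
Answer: $- \frac{3339}{2} \approx -1669.5$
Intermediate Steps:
$l = \frac{31}{2}$ ($l = \left(- \frac{1}{2}\right) \left(-31\right) = \frac{31}{2} \approx 15.5$)
$63 \left(l - 42\right) = 63 \left(\frac{31}{2} - 42\right) = 63 \left(- \frac{53}{2}\right) = - \frac{3339}{2}$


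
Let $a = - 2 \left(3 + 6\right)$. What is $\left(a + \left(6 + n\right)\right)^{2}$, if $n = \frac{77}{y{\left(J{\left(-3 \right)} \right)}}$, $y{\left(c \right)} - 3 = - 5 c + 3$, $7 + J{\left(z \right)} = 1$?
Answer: $\frac{126025}{1296} \approx 97.241$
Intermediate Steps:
$a = -18$ ($a = \left(-2\right) 9 = -18$)
$J{\left(z \right)} = -6$ ($J{\left(z \right)} = -7 + 1 = -6$)
$y{\left(c \right)} = 6 - 5 c$ ($y{\left(c \right)} = 3 - \left(-3 + 5 c\right) = 6 - 5 c$)
$n = \frac{77}{36}$ ($n = \frac{77}{6 - -30} = \frac{77}{6 + 30} = \frac{77}{36} \approx 2.1389$)
$\left(a + \left(6 + n\right)\right)^{2} = \left(-18 + \left(6 + \frac{77}{36}\right)\right)^{2} = \left(-18 + \frac{293}{36}\right)^{2} = \left(- \frac{355}{36}\right)^{2} = \frac{126025}{1296}$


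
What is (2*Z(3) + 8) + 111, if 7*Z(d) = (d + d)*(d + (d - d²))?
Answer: 797/7 ≈ 113.86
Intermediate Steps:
Z(d) = 2*d*(-d² + 2*d)/7 (Z(d) = ((d + d)*(d + (d - d²)))/7 = ((2*d)*(-d² + 2*d))/7 = (2*d*(-d² + 2*d))/7 = 2*d*(-d² + 2*d)/7)
(2*Z(3) + 8) + 111 = (2*((2/7)*3²*(2 - 1*3)) + 8) + 111 = (2*((2/7)*9*(2 - 3)) + 8) + 111 = (2*((2/7)*9*(-1)) + 8) + 111 = (2*(-18/7) + 8) + 111 = (-36/7 + 8) + 111 = 20/7 + 111 = 797/7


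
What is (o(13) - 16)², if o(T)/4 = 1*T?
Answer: 1296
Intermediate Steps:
o(T) = 4*T (o(T) = 4*(1*T) = 4*T)
(o(13) - 16)² = (4*13 - 16)² = (52 - 16)² = 36² = 1296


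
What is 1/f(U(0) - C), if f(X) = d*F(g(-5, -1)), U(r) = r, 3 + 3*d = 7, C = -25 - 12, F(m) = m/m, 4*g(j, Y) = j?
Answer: ¾ ≈ 0.75000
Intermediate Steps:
g(j, Y) = j/4
F(m) = 1
C = -37
d = 4/3 (d = -1 + (⅓)*7 = -1 + 7/3 = 4/3 ≈ 1.3333)
f(X) = 4/3 (f(X) = (4/3)*1 = 4/3)
1/f(U(0) - C) = 1/(4/3) = ¾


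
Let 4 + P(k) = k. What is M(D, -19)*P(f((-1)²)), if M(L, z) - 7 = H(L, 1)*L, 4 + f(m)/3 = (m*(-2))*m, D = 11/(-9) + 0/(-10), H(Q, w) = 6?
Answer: 22/3 ≈ 7.3333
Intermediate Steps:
D = -11/9 (D = 11*(-⅑) + 0*(-⅒) = -11/9 + 0 = -11/9 ≈ -1.2222)
f(m) = -12 - 6*m² (f(m) = -12 + 3*((m*(-2))*m) = -12 + 3*((-2*m)*m) = -12 + 3*(-2*m²) = -12 - 6*m²)
P(k) = -4 + k
M(L, z) = 7 + 6*L
M(D, -19)*P(f((-1)²)) = (7 + 6*(-11/9))*(-4 + (-12 - 6*((-1)²)²)) = (7 - 22/3)*(-4 + (-12 - 6*1²)) = -(-4 + (-12 - 6*1))/3 = -(-4 + (-12 - 6))/3 = -(-4 - 18)/3 = -⅓*(-22) = 22/3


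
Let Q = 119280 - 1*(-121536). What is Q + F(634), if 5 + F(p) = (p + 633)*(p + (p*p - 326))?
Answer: 509909299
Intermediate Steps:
F(p) = -5 + (633 + p)*(-326 + p + p**2) (F(p) = -5 + (p + 633)*(p + (p*p - 326)) = -5 + (633 + p)*(p + (p**2 - 326)) = -5 + (633 + p)*(p + (-326 + p**2)) = -5 + (633 + p)*(-326 + p + p**2))
Q = 240816 (Q = 119280 + 121536 = 240816)
Q + F(634) = 240816 + (-206363 + 634**3 + 307*634 + 634*634**2) = 240816 + (-206363 + 254840104 + 194638 + 634*401956) = 240816 + (-206363 + 254840104 + 194638 + 254840104) = 240816 + 509668483 = 509909299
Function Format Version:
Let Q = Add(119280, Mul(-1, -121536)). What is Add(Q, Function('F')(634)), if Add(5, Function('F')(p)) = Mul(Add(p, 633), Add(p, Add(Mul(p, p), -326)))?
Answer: 509909299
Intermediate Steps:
Function('F')(p) = Add(-5, Mul(Add(633, p), Add(-326, p, Pow(p, 2)))) (Function('F')(p) = Add(-5, Mul(Add(p, 633), Add(p, Add(Mul(p, p), -326)))) = Add(-5, Mul(Add(633, p), Add(p, Add(Pow(p, 2), -326)))) = Add(-5, Mul(Add(633, p), Add(p, Add(-326, Pow(p, 2))))) = Add(-5, Mul(Add(633, p), Add(-326, p, Pow(p, 2)))))
Q = 240816 (Q = Add(119280, 121536) = 240816)
Add(Q, Function('F')(634)) = Add(240816, Add(-206363, Pow(634, 3), Mul(307, 634), Mul(634, Pow(634, 2)))) = Add(240816, Add(-206363, 254840104, 194638, Mul(634, 401956))) = Add(240816, Add(-206363, 254840104, 194638, 254840104)) = Add(240816, 509668483) = 509909299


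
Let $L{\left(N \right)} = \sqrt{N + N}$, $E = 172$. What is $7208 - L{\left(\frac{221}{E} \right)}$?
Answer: $7208 - \frac{\sqrt{19006}}{86} \approx 7206.4$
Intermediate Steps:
$L{\left(N \right)} = \sqrt{2} \sqrt{N}$ ($L{\left(N \right)} = \sqrt{2 N} = \sqrt{2} \sqrt{N}$)
$7208 - L{\left(\frac{221}{E} \right)} = 7208 - \sqrt{2} \sqrt{\frac{221}{172}} = 7208 - \sqrt{2} \frac{\sqrt{9503}}{86} = 7208 - \frac{\sqrt{19006}}{86}$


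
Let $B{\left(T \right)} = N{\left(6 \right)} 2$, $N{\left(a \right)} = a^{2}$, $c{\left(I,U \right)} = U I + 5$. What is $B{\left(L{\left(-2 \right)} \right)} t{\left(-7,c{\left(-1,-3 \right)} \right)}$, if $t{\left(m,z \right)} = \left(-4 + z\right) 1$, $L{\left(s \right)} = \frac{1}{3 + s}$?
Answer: $288$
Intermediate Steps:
$c{\left(I,U \right)} = 5 + I U$ ($c{\left(I,U \right)} = I U + 5 = 5 + I U$)
$t{\left(m,z \right)} = -4 + z$
$B{\left(T \right)} = 72$ ($B{\left(T \right)} = 6^{2} \cdot 2 = 36 \cdot 2 = 72$)
$B{\left(L{\left(-2 \right)} \right)} t{\left(-7,c{\left(-1,-3 \right)} \right)} = 72 \left(-4 + \left(5 - -3\right)\right) = 72 \left(-4 + \left(5 + 3\right)\right) = 72 \left(-4 + 8\right) = 72 \cdot 4 = 288$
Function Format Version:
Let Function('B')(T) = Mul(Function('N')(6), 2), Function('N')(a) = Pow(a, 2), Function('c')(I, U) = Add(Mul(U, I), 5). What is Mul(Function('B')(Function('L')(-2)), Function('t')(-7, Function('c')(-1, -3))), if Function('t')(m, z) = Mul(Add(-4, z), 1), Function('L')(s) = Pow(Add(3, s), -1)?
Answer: 288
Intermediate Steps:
Function('c')(I, U) = Add(5, Mul(I, U)) (Function('c')(I, U) = Add(Mul(I, U), 5) = Add(5, Mul(I, U)))
Function('t')(m, z) = Add(-4, z)
Function('B')(T) = 72 (Function('B')(T) = Mul(Pow(6, 2), 2) = Mul(36, 2) = 72)
Mul(Function('B')(Function('L')(-2)), Function('t')(-7, Function('c')(-1, -3))) = Mul(72, Add(-4, Add(5, Mul(-1, -3)))) = Mul(72, Add(-4, Add(5, 3))) = Mul(72, Add(-4, 8)) = Mul(72, 4) = 288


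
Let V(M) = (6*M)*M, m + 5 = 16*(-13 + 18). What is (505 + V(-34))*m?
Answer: 558075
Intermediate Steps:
m = 75 (m = -5 + 16*(-13 + 18) = -5 + 16*5 = -5 + 80 = 75)
V(M) = 6*M²
(505 + V(-34))*m = (505 + 6*(-34)²)*75 = (505 + 6*1156)*75 = (505 + 6936)*75 = 7441*75 = 558075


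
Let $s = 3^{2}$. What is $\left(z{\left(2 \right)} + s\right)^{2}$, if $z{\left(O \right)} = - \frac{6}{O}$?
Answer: $36$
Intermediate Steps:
$s = 9$
$\left(z{\left(2 \right)} + s\right)^{2} = \left(- \frac{6}{2} + 9\right)^{2} = \left(\left(-6\right) \frac{1}{2} + 9\right)^{2} = \left(-3 + 9\right)^{2} = 6^{2} = 36$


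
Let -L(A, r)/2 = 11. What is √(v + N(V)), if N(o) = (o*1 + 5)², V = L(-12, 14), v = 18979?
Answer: 2*√4817 ≈ 138.81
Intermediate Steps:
L(A, r) = -22 (L(A, r) = -2*11 = -22)
V = -22
N(o) = (5 + o)² (N(o) = (o + 5)² = (5 + o)²)
√(v + N(V)) = √(18979 + (5 - 22)²) = √(18979 + (-17)²) = √(18979 + 289) = √19268 = 2*√4817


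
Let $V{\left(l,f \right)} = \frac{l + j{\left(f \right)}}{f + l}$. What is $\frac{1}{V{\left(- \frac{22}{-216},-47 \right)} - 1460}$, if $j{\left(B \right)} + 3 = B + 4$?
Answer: $- \frac{5065}{7389943} \approx -0.00068539$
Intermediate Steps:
$j{\left(B \right)} = 1 + B$ ($j{\left(B \right)} = -3 + \left(B + 4\right) = -3 + \left(4 + B\right) = 1 + B$)
$V{\left(l,f \right)} = \frac{1 + f + l}{f + l}$ ($V{\left(l,f \right)} = \frac{l + \left(1 + f\right)}{f + l} = \frac{1 + f + l}{f + l}$)
$\frac{1}{V{\left(- \frac{22}{-216},-47 \right)} - 1460} = \frac{1}{\frac{1 - 47 - \frac{22}{-216}}{-47 - \frac{22}{-216}} - 1460} = \frac{1}{\frac{1 - 47 - - \frac{11}{108}}{-47 - - \frac{11}{108}} - 1460} = \frac{1}{\frac{1 - 47 + \frac{11}{108}}{-47 + \frac{11}{108}} - 1460} = \frac{1}{\frac{1}{- \frac{5065}{108}} \left(- \frac{4957}{108}\right) - 1460} = \frac{1}{\left(- \frac{108}{5065}\right) \left(- \frac{4957}{108}\right) - 1460} = \frac{1}{\frac{4957}{5065} - 1460} = \frac{1}{- \frac{7389943}{5065}} = - \frac{5065}{7389943}$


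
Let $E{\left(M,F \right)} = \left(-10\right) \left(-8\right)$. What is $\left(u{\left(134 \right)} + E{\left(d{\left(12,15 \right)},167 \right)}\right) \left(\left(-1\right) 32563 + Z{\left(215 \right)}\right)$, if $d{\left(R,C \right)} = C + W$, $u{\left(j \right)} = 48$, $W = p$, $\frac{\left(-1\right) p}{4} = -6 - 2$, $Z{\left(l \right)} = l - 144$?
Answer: $-4158976$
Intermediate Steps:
$Z{\left(l \right)} = -144 + l$
$p = 32$ ($p = - 4 \left(-6 - 2\right) = \left(-4\right) \left(-8\right) = 32$)
$W = 32$
$d{\left(R,C \right)} = 32 + C$ ($d{\left(R,C \right)} = C + 32 = 32 + C$)
$E{\left(M,F \right)} = 80$
$\left(u{\left(134 \right)} + E{\left(d{\left(12,15 \right)},167 \right)}\right) \left(\left(-1\right) 32563 + Z{\left(215 \right)}\right) = \left(48 + 80\right) \left(\left(-1\right) 32563 + \left(-144 + 215\right)\right) = 128 \left(-32563 + 71\right) = 128 \left(-32492\right) = -4158976$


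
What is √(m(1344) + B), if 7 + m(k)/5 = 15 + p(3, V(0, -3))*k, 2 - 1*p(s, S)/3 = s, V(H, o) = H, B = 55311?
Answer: √35191 ≈ 187.59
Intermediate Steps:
p(s, S) = 6 - 3*s
m(k) = 40 - 15*k (m(k) = -35 + 5*(15 + (6 - 3*3)*k) = -35 + 5*(15 + (6 - 9)*k) = -35 + 5*(15 - 3*k) = -35 + (75 - 15*k) = 40 - 15*k)
√(m(1344) + B) = √((40 - 15*1344) + 55311) = √((40 - 20160) + 55311) = √(-20120 + 55311) = √35191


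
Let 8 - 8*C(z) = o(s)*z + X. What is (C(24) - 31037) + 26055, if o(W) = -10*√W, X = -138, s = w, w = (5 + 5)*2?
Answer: -19855/4 + 60*√5 ≈ -4829.6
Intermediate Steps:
w = 20 (w = 10*2 = 20)
s = 20
C(z) = 73/4 + 5*z*√5/2 (C(z) = 1 - ((-20*√5)*z - 138)/8 = 1 - (-20*z*√5 - 138)/8 = 1 - (-138 - 20*z*√5)/8 = 1 + (69/4 + 5*z*√5/2) = 73/4 + 5*z*√5/2)
(C(24) - 31037) + 26055 = ((73/4 + (5/2)*24*√5) - 31037) + 26055 = ((73/4 + 60*√5) - 31037) + 26055 = (-124075/4 + 60*√5) + 26055 = -19855/4 + 60*√5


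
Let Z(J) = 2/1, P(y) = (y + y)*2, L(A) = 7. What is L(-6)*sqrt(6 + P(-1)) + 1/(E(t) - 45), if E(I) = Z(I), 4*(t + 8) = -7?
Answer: -1/43 + 7*sqrt(2) ≈ 9.8762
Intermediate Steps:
t = -39/4 (t = -8 + (1/4)*(-7) = -8 - 7/4 = -39/4 ≈ -9.7500)
P(y) = 4*y (P(y) = (2*y)*2 = 4*y)
Z(J) = 2 (Z(J) = 2*1 = 2)
E(I) = 2
L(-6)*sqrt(6 + P(-1)) + 1/(E(t) - 45) = 7*sqrt(6 + 4*(-1)) + 1/(2 - 45) = 7*sqrt(6 - 4) + 1/(-43) = 7*sqrt(2) - 1/43 = -1/43 + 7*sqrt(2)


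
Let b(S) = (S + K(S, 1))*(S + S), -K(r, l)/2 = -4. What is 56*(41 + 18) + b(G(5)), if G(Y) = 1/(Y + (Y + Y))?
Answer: 743642/225 ≈ 3305.1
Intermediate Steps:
G(Y) = 1/(3*Y) (G(Y) = 1/(Y + 2*Y) = 1/(3*Y))
K(r, l) = 8 (K(r, l) = -2*(-4) = 8)
b(S) = 2*S*(8 + S) (b(S) = (S + 8)*(S + S) = (8 + S)*(2*S) = 2*S*(8 + S))
56*(41 + 18) + b(G(5)) = 56*(41 + 18) + 2*((⅓)/5)*(8 + (⅓)/5) = 56*59 + 2*((⅓)*(⅕))*(8 + (⅓)*(⅕)) = 3304 + 2*(1/15)*(8 + 1/15) = 3304 + 2*(1/15)*(121/15) = 3304 + 242/225 = 743642/225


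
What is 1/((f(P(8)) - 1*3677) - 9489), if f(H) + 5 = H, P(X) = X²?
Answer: -1/13107 ≈ -7.6295e-5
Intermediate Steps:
f(H) = -5 + H
1/((f(P(8)) - 1*3677) - 9489) = 1/(((-5 + 8²) - 1*3677) - 9489) = 1/(((-5 + 64) - 3677) - 9489) = 1/((59 - 3677) - 9489) = 1/(-3618 - 9489) = 1/(-13107) = -1/13107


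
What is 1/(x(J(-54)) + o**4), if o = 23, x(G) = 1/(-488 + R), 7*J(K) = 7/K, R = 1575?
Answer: 1087/304187168 ≈ 3.5735e-6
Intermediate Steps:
J(K) = 1/K (J(K) = (7/K)/7 = 1/K)
x(G) = 1/1087 (x(G) = 1/(-488 + 1575) = 1/1087)
1/(x(J(-54)) + o**4) = 1/(1/1087 + 23**4) = 1/(1/1087 + 279841) = 1/(304187168/1087) = 1087/304187168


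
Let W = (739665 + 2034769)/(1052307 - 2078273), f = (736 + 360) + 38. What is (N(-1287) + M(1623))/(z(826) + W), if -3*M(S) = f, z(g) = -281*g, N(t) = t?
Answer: 170823339/23813563883 ≈ 0.0071734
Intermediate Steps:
f = 1134 (f = 1096 + 38 = 1134)
W = -1387217/512983 (W = 2774434/(-1025966) = 2774434*(-1/1025966) = -1387217/512983 ≈ -2.7042)
M(S) = -378 (M(S) = -⅓*1134 = -378)
(N(-1287) + M(1623))/(z(826) + W) = (-1287 - 378)/(-281*826 - 1387217/512983) = -1665/(-232106 - 1387217/512983) = -1665/(-119067819415/512983) = -1665*(-512983/119067819415) = 170823339/23813563883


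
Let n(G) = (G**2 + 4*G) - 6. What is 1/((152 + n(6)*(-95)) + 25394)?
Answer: 1/20416 ≈ 4.8981e-5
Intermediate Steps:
n(G) = -6 + G**2 + 4*G
1/((152 + n(6)*(-95)) + 25394) = 1/((152 + (-6 + 6**2 + 4*6)*(-95)) + 25394) = 1/((152 + (-6 + 36 + 24)*(-95)) + 25394) = 1/((152 + 54*(-95)) + 25394) = 1/((152 - 5130) + 25394) = 1/(-4978 + 25394) = 1/20416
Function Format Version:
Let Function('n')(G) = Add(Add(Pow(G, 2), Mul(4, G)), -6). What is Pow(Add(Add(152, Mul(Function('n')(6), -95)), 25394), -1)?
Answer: Rational(1, 20416) ≈ 4.8981e-5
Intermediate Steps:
Function('n')(G) = Add(-6, Pow(G, 2), Mul(4, G))
Pow(Add(Add(152, Mul(Function('n')(6), -95)), 25394), -1) = Pow(Add(Add(152, Mul(Add(-6, Pow(6, 2), Mul(4, 6)), -95)), 25394), -1) = Pow(Add(Add(152, Mul(Add(-6, 36, 24), -95)), 25394), -1) = Pow(Add(Add(152, Mul(54, -95)), 25394), -1) = Pow(Add(Add(152, -5130), 25394), -1) = Pow(Add(-4978, 25394), -1) = Pow(20416, -1) = Rational(1, 20416)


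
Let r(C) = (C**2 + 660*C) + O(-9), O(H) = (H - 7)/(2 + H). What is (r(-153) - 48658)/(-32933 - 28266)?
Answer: 883587/428393 ≈ 2.0626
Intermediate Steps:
O(H) = (-7 + H)/(2 + H)
r(C) = 16/7 + C**2 + 660*C (r(C) = (C**2 + 660*C) + (-7 - 9)/(2 - 9) = (C**2 + 660*C) - 16/(-7) = (C**2 + 660*C) - 1/7*(-16) = (C**2 + 660*C) + 16/7 = 16/7 + C**2 + 660*C)
(r(-153) - 48658)/(-32933 - 28266) = ((16/7 + (-153)**2 + 660*(-153)) - 48658)/(-32933 - 28266) = ((16/7 + 23409 - 100980) - 48658)/(-61199) = (-542981/7 - 48658)*(-1/61199) = -883587/7*(-1/61199) = 883587/428393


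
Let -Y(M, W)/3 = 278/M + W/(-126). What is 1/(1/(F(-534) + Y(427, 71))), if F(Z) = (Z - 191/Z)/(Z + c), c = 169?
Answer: 3327255/2774219 ≈ 1.1993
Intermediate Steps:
Y(M, W) = -834/M + W/42 (Y(M, W) = -3*(278/M + W/(-126)) = -3*(278/M + W*(-1/126)) = -3*(278/M - W/126) = -834/M + W/42)
F(Z) = (Z - 191/Z)/(169 + Z) (F(Z) = (Z - 191/Z)/(Z + 169) = (Z - 191/Z)/(169 + Z))
1/(1/(F(-534) + Y(427, 71))) = 1/(1/((-191 + (-534)²)/((-534)*(169 - 534)) + (-834/427 + (1/42)*71))) = 1/(1/(-1/534*(-191 + 285156)/(-365) + (-834*1/427 + 71/42))) = 1/(1/(-1/534*(-1/365)*284965 + (-834/427 + 71/42))) = 1/(1/(56993/38982 - 673/2562)) = 1/(1/(3327255/2774219)) = 1/(2774219/3327255) = 3327255/2774219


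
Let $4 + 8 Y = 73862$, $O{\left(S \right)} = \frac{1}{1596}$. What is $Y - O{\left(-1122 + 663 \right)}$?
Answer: $\frac{7367335}{798} \approx 9232.3$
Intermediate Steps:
$O{\left(S \right)} = \frac{1}{1596}$
$Y = \frac{36929}{4}$ ($Y = - \frac{1}{2} + \frac{1}{8} \cdot 73862 = - \frac{1}{2} + \frac{36931}{4} = \frac{36929}{4} \approx 9232.3$)
$Y - O{\left(-1122 + 663 \right)} = \frac{36929}{4} - \frac{1}{1596} = \frac{7367335}{798}$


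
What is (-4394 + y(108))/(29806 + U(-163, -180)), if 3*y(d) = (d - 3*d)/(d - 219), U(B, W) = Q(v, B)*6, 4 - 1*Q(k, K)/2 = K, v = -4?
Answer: -81277/588485 ≈ -0.13811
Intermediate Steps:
Q(k, K) = 8 - 2*K
U(B, W) = 48 - 12*B (U(B, W) = (8 - 2*B)*6 = 48 - 12*B)
y(d) = -2*d/(3*(-219 + d)) (y(d) = ((d - 3*d)/(d - 219))/3 = ((-2*d)/(-219 + d))/3 = (-2*d/(-219 + d))/3 = -2*d/(3*(-219 + d)))
(-4394 + y(108))/(29806 + U(-163, -180)) = (-4394 - 2*108/(-657 + 3*108))/(29806 + (48 - 12*(-163))) = (-4394 - 2*108/(-657 + 324))/(29806 + (48 + 1956)) = (-4394 - 2*108/(-333))/(29806 + 2004) = (-4394 - 2*108*(-1/333))/31810 = (-4394 + 24/37)*(1/31810) = -162554/37*1/31810 = -81277/588485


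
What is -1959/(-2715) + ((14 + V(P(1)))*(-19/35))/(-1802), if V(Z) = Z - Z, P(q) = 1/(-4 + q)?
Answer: 591792/815405 ≈ 0.72576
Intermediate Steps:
V(Z) = 0
-1959/(-2715) + ((14 + V(P(1)))*(-19/35))/(-1802) = -1959/(-2715) + ((14 + 0)*(-19/35))/(-1802) = -1959*(-1/2715) + (14*(-19*1/35))*(-1/1802) = 653/905 + (14*(-19/35))*(-1/1802) = 653/905 - 38/5*(-1/1802) = 653/905 + 19/4505 = 591792/815405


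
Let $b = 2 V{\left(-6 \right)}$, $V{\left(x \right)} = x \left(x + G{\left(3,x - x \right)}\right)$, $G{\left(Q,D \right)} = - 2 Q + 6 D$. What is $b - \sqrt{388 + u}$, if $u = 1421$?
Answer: $144 - 3 \sqrt{201} \approx 101.47$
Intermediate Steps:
$V{\left(x \right)} = x \left(-6 + x\right)$ ($V{\left(x \right)} = x \left(x + \left(\left(-2\right) 3 + 6 \left(x - x\right)\right)\right) = x \left(x + \left(-6 + 6 \cdot 0\right)\right) = x \left(x + \left(-6 + 0\right)\right) = x \left(x - 6\right) = x \left(-6 + x\right)$)
$b = 144$ ($b = 2 \left(- 6 \left(-6 - 6\right)\right) = 2 \left(\left(-6\right) \left(-12\right)\right) = 2 \cdot 72 = 144$)
$b - \sqrt{388 + u} = 144 - \sqrt{388 + 1421} = 144 - \sqrt{1809} = 144 - 3 \sqrt{201}$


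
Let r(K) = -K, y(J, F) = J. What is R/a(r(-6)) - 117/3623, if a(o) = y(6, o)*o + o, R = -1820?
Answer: -471341/10869 ≈ -43.366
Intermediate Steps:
a(o) = 7*o (a(o) = 6*o + o = 7*o)
R/a(r(-6)) - 117/3623 = -1820/(7*(-1*(-6))) - 117/3623 = -1820/(7*6) - 117*1/3623 = -1820/42 - 117/3623 = -1820*1/42 - 117/3623 = -130/3 - 117/3623 = -471341/10869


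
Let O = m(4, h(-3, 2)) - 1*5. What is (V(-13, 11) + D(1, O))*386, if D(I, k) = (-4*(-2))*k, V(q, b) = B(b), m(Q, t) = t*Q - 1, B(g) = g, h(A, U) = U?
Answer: 10422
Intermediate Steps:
m(Q, t) = -1 + Q*t (m(Q, t) = Q*t - 1 = -1 + Q*t)
V(q, b) = b
O = 2 (O = (-1 + 4*2) - 1*5 = (-1 + 8) - 5 = 7 - 5 = 2)
D(I, k) = 8*k
(V(-13, 11) + D(1, O))*386 = (11 + 8*2)*386 = (11 + 16)*386 = 27*386 = 10422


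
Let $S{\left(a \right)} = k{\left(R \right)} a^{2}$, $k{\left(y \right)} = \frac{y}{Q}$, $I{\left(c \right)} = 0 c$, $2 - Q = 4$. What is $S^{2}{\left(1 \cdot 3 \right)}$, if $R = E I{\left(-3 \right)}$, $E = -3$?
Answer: $0$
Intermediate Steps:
$Q = -2$ ($Q = 2 - 4 = -2$)
$I{\left(c \right)} = 0$
$R = 0$ ($R = \left(-3\right) 0 = 0$)
$k{\left(y \right)} = - \frac{y}{2}$ ($k{\left(y \right)} = \frac{y}{-2} = y \left(- \frac{1}{2}\right) = - \frac{y}{2}$)
$S{\left(a \right)} = 0$ ($S{\left(a \right)} = \left(- \frac{1}{2}\right) 0 a^{2} = 0 a^{2} = 0$)
$S^{2}{\left(1 \cdot 3 \right)} = 0^{2} = 0$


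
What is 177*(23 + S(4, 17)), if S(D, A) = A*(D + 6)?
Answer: 34161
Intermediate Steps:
S(D, A) = A*(6 + D)
177*(23 + S(4, 17)) = 177*(23 + 17*(6 + 4)) = 177*(23 + 17*10) = 177*(23 + 170) = 177*193 = 34161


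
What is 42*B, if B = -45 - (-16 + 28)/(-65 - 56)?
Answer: -228186/121 ≈ -1885.8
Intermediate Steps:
B = -5433/121 (B = -45 - 12/(-121) = -45 - 12*(-1)/121 = -45 - 1*(-12/121) = -45 + 12/121 = -5433/121 ≈ -44.901)
42*B = 42*(-5433/121) = -228186/121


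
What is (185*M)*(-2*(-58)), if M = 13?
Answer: 278980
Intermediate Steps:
(185*M)*(-2*(-58)) = (185*13)*(-2*(-58)) = 2405*116 = 278980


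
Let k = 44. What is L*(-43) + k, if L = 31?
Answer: -1289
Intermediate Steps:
L*(-43) + k = 31*(-43) + 44 = -1333 + 44 = -1289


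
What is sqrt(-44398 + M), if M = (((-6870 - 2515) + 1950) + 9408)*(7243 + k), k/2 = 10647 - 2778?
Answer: sqrt(45297115) ≈ 6730.3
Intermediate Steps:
k = 15738 (k = 2*(10647 - 2778) = 2*7869 = 15738)
M = 45341513 (M = (((-6870 - 2515) + 1950) + 9408)*(7243 + 15738) = ((-9385 + 1950) + 9408)*22981 = (-7435 + 9408)*22981 = 1973*22981 = 45341513)
sqrt(-44398 + M) = sqrt(-44398 + 45341513) = sqrt(45297115)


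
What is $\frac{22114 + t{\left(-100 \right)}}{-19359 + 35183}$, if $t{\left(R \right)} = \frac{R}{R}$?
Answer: $\frac{22115}{15824} \approx 1.3976$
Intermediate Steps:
$t{\left(R \right)} = 1$
$\frac{22114 + t{\left(-100 \right)}}{-19359 + 35183} = \frac{22114 + 1}{-19359 + 35183} = \frac{22115}{15824}$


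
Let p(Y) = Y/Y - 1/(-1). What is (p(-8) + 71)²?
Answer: 5329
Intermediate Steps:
p(Y) = 2 (p(Y) = 1 - 1*(-1) = 1 + 1 = 2)
(p(-8) + 71)² = (2 + 71)² = 73² = 5329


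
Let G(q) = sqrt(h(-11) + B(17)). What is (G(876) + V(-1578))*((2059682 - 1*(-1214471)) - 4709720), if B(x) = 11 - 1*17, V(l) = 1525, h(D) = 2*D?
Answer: -2189239675 - 2871134*I*sqrt(7) ≈ -2.1892e+9 - 7.5963e+6*I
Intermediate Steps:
B(x) = -6 (B(x) = 11 - 17 = -6)
G(q) = 2*I*sqrt(7) (G(q) = sqrt(2*(-11) - 6) = sqrt(-22 - 6) = sqrt(-28) = 2*I*sqrt(7))
(G(876) + V(-1578))*((2059682 - 1*(-1214471)) - 4709720) = (2*I*sqrt(7) + 1525)*((2059682 - 1*(-1214471)) - 4709720) = (1525 + 2*I*sqrt(7))*((2059682 + 1214471) - 4709720) = (1525 + 2*I*sqrt(7))*(3274153 - 4709720) = (1525 + 2*I*sqrt(7))*(-1435567) = -2189239675 - 2871134*I*sqrt(7)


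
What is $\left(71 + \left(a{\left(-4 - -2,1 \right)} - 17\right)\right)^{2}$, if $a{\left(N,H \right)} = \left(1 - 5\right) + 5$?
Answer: $3025$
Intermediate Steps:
$a{\left(N,H \right)} = 1$ ($a{\left(N,H \right)} = -4 + 5 = 1$)
$\left(71 + \left(a{\left(-4 - -2,1 \right)} - 17\right)\right)^{2} = \left(71 + \left(1 - 17\right)\right)^{2} = \left(71 - 16\right)^{2} = 55^{2} = 3025$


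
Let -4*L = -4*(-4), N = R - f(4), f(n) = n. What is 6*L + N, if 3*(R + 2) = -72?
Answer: -54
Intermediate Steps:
R = -26 (R = -2 + (⅓)*(-72) = -2 - 24 = -26)
N = -30 (N = -26 - 1*4 = -26 - 4 = -30)
L = -4 (L = -(-1)*(-4) = -¼*16 = -4)
6*L + N = 6*(-4) - 30 = -24 - 30 = -54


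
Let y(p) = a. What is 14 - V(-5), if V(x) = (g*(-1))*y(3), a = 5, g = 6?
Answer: 44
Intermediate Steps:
y(p) = 5
V(x) = -30 (V(x) = (6*(-1))*5 = -6*5 = -30)
14 - V(-5) = 14 - 1*(-30) = 14 + 30 = 44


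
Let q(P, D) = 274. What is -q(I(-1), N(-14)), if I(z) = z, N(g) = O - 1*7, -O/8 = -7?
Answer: -274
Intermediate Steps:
O = 56 (O = -8*(-7) = 56)
N(g) = 49 (N(g) = 56 - 1*7 = 56 - 7 = 49)
-q(I(-1), N(-14)) = -1*274 = -274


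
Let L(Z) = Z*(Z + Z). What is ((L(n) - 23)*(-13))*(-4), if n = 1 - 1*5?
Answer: 468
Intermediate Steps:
n = -4 (n = 1 - 5 = -4)
L(Z) = 2*Z² (L(Z) = Z*(2*Z) = 2*Z²)
((L(n) - 23)*(-13))*(-4) = ((2*(-4)² - 23)*(-13))*(-4) = ((2*16 - 23)*(-13))*(-4) = ((32 - 23)*(-13))*(-4) = (9*(-13))*(-4) = -117*(-4) = 468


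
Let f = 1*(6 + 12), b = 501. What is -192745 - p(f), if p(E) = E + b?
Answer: -193264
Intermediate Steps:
f = 18 (f = 1*18 = 18)
p(E) = 501 + E (p(E) = E + 501 = 501 + E)
-192745 - p(f) = -192745 - (501 + 18) = -192745 - 1*519 = -192745 - 519 = -193264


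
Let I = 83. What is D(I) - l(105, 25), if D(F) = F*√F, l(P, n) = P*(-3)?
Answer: 315 + 83*√83 ≈ 1071.2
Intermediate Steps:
l(P, n) = -3*P
D(F) = F^(3/2)
D(I) - l(105, 25) = 83^(3/2) - (-3)*105 = 83*√83 - 1*(-315) = 83*√83 + 315 = 315 + 83*√83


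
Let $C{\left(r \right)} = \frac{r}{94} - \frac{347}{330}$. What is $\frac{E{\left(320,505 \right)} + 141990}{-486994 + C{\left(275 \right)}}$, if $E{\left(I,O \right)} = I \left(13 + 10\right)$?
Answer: $- \frac{1158209250}{3776623937} \approx -0.30668$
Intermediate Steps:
$E{\left(I,O \right)} = 23 I$ ($E{\left(I,O \right)} = I 23 = 23 I$)
$C{\left(r \right)} = - \frac{347}{330} + \frac{r}{94}$ ($C{\left(r \right)} = r \frac{1}{94} - \frac{347}{330} = \frac{r}{94} - \frac{347}{330} = - \frac{347}{330} + \frac{r}{94}$)
$\frac{E{\left(320,505 \right)} + 141990}{-486994 + C{\left(275 \right)}} = \frac{23 \cdot 320 + 141990}{-486994 + \left(- \frac{347}{330} + \frac{1}{94} \cdot 275\right)} = \frac{7360 + 141990}{-486994 + \left(- \frac{347}{330} + \frac{275}{94}\right)} = \frac{149350}{-486994 + \frac{14533}{7755}} = \frac{149350}{- \frac{3776623937}{7755}} = 149350 \left(- \frac{7755}{3776623937}\right) = - \frac{1158209250}{3776623937}$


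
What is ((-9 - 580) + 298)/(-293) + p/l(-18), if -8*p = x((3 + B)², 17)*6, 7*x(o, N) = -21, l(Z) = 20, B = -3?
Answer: 25917/23440 ≈ 1.1057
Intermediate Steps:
x(o, N) = -3 (x(o, N) = (⅐)*(-21) = -3)
p = 9/4 (p = -(-3)*6/8 = -⅛*(-18) = 9/4 ≈ 2.2500)
((-9 - 580) + 298)/(-293) + p/l(-18) = ((-9 - 580) + 298)/(-293) + (9/4)/20 = (-589 + 298)*(-1/293) + (9/4)*(1/20) = -291*(-1/293) + 9/80 = 291/293 + 9/80 = 25917/23440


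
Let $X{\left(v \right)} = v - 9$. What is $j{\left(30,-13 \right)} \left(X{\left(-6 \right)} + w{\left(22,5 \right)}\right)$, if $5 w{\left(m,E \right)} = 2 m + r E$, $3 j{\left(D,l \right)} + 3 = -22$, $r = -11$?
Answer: $\frac{430}{3} \approx 143.33$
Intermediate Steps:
$j{\left(D,l \right)} = - \frac{25}{3}$ ($j{\left(D,l \right)} = -1 + \frac{1}{3} \left(-22\right) = -1 - \frac{22}{3} = - \frac{25}{3}$)
$w{\left(m,E \right)} = - \frac{11 E}{5} + \frac{2 m}{5}$ ($w{\left(m,E \right)} = \frac{2 m - 11 E}{5} = \frac{- 11 E + 2 m}{5} = - \frac{11 E}{5} + \frac{2 m}{5}$)
$X{\left(v \right)} = -9 + v$ ($X{\left(v \right)} = v - 9 = -9 + v$)
$j{\left(30,-13 \right)} \left(X{\left(-6 \right)} + w{\left(22,5 \right)}\right) = - \frac{25 \left(\left(-9 - 6\right) + \left(\left(- \frac{11}{5}\right) 5 + \frac{2}{5} \cdot 22\right)\right)}{3} = - \frac{25 \left(-15 + \left(-11 + \frac{44}{5}\right)\right)}{3} = - \frac{25 \left(-15 - \frac{11}{5}\right)}{3} = \left(- \frac{25}{3}\right) \left(- \frac{86}{5}\right) = \frac{430}{3}$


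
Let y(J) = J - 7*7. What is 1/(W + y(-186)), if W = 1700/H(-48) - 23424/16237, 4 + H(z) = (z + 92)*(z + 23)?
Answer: -4481412/1066497569 ≈ -0.0042020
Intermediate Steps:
y(J) = -49 + J (y(J) = J - 49 = -49 + J)
H(z) = -4 + (23 + z)*(92 + z) (H(z) = -4 + (z + 92)*(z + 23) = -4 + (92 + z)*(23 + z) = -4 + (23 + z)*(92 + z))
W = -13365749/4481412 (W = 1700/(2112 + (-48)² + 115*(-48)) - 23424/16237 = 1700/(2112 + 2304 - 5520) - 23424*1/16237 = 1700/(-1104) - 23424/16237 = 1700*(-1/1104) - 23424/16237 = -425/276 - 23424/16237 = -13365749/4481412 ≈ -2.9825)
1/(W + y(-186)) = 1/(-13365749/4481412 + (-49 - 186)) = 1/(-13365749/4481412 - 235) = 1/(-1066497569/4481412) = -4481412/1066497569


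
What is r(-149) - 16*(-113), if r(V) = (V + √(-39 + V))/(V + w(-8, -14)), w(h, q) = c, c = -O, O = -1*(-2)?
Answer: 273157/151 - 2*I*√47/151 ≈ 1809.0 - 0.090803*I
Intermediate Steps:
O = 2
c = -2 (c = -1*2 = -2)
w(h, q) = -2
r(V) = (V + √(-39 + V))/(-2 + V) (r(V) = (V + √(-39 + V))/(V - 2) = (V + √(-39 + V))/(-2 + V))
r(-149) - 16*(-113) = (-149 + √(-39 - 149))/(-2 - 149) - 16*(-113) = (-149 + √(-188))/(-151) - 1*(-1808) = -(-149 + 2*I*√47)/151 + 1808 = (149/151 - 2*I*√47/151) + 1808 = 273157/151 - 2*I*√47/151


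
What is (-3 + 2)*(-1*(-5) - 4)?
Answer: -1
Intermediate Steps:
(-3 + 2)*(-1*(-5) - 4) = -(5 - 4) = -1*1 = -1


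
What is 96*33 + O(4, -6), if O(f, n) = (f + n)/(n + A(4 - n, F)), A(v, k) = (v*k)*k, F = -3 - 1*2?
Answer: 386495/122 ≈ 3168.0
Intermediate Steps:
F = -5 (F = -3 - 2 = -5)
A(v, k) = v*k**2 (A(v, k) = (k*v)*k = v*k**2)
O(f, n) = (f + n)/(100 - 24*n) (O(f, n) = (f + n)/(n + (4 - n)*(-5)**2) = (f + n)/(n + (4 - n)*25) = (f + n)/(n + (100 - 25*n)) = (f + n)/(100 - 24*n))
96*33 + O(4, -6) = 96*33 + (-1*4 - 1*(-6))/(4*(-25 + 6*(-6))) = 3168 + (-4 + 6)/(4*(-25 - 36)) = 3168 + (1/4)*2/(-61) = 3168 + (1/4)*(-1/61)*2 = 3168 - 1/122 = 386495/122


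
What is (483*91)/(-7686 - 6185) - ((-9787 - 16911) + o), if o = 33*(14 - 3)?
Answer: 28096064/1067 ≈ 26332.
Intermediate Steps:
o = 363 (o = 33*11 = 363)
(483*91)/(-7686 - 6185) - ((-9787 - 16911) + o) = (483*91)/(-7686 - 6185) - ((-9787 - 16911) + 363) = 43953/(-13871) - (-26698 + 363) = 43953*(-1/13871) - 1*(-26335) = -3381/1067 + 26335 = 28096064/1067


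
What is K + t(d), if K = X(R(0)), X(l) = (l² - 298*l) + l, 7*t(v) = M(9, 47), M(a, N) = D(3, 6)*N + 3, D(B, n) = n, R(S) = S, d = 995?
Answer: 285/7 ≈ 40.714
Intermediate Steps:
M(a, N) = 3 + 6*N (M(a, N) = 6*N + 3 = 3 + 6*N)
t(v) = 285/7 (t(v) = (3 + 6*47)/7 = (3 + 282)/7 = (⅐)*285 = 285/7)
X(l) = l² - 297*l
K = 0 (K = 0*(-297 + 0) = 0*(-297) = 0)
K + t(d) = 0 + 285/7 = 285/7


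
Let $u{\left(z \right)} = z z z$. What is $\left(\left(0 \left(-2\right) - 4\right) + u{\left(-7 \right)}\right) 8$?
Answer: $-2776$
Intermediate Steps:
$u{\left(z \right)} = z^{3}$ ($u{\left(z \right)} = z^{2} z = z^{3}$)
$\left(\left(0 \left(-2\right) - 4\right) + u{\left(-7 \right)}\right) 8 = \left(\left(0 \left(-2\right) - 4\right) + \left(-7\right)^{3}\right) 8 = \left(\left(0 - 4\right) - 343\right) 8 = \left(-4 - 343\right) 8 = \left(-347\right) 8 = -2776$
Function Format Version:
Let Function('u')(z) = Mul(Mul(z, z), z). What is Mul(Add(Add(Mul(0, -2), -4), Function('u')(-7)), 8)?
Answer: -2776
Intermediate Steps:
Function('u')(z) = Pow(z, 3) (Function('u')(z) = Mul(Pow(z, 2), z) = Pow(z, 3))
Mul(Add(Add(Mul(0, -2), -4), Function('u')(-7)), 8) = Mul(Add(Add(Mul(0, -2), -4), Pow(-7, 3)), 8) = Mul(Add(Add(0, -4), -343), 8) = Mul(Add(-4, -343), 8) = Mul(-347, 8) = -2776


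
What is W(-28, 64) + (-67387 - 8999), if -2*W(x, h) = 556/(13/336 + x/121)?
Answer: -587181942/7835 ≈ -74944.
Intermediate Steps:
W(x, h) = -278/(13/336 + x/121)
W(-28, 64) + (-67387 - 8999) = -11302368/(1573 + 336*(-28)) + (-67387 - 8999) = -11302368/(1573 - 9408) - 76386 = -11302368/(-7835) - 76386 = -11302368*(-1/7835) - 76386 = 11302368/7835 - 76386 = -587181942/7835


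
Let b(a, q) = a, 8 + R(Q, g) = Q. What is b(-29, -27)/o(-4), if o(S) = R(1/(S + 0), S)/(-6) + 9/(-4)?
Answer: 232/7 ≈ 33.143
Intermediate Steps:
R(Q, g) = -8 + Q
o(S) = -11/12 - 1/(6*S) (o(S) = (-8 + 1/(S + 0))/(-6) + 9/(-4) = (-8 + 1/S)*(-⅙) + 9*(-¼) = (4/3 - 1/(6*S)) - 9/4 = -11/12 - 1/(6*S))
b(-29, -27)/o(-4) = -29*(-48/(-2 - 11*(-4))) = -29*(-48/(-2 + 44)) = -29/((1/12)*(-¼)*42) = -29/(-7/8) = -29*(-8/7) = 232/7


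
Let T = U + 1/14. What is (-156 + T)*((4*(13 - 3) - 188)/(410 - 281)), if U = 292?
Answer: -46990/301 ≈ -156.11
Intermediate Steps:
T = 4089/14 (T = 292 + 1/14 = 4089/14 ≈ 292.07)
(-156 + T)*((4*(13 - 3) - 188)/(410 - 281)) = (-156 + 4089/14)*((4*(13 - 3) - 188)/(410 - 281)) = 1905*((4*10 - 188)/129)/14 = 1905*((40 - 188)*(1/129))/14 = 1905*(-148*1/129)/14 = (1905/14)*(-148/129) = -46990/301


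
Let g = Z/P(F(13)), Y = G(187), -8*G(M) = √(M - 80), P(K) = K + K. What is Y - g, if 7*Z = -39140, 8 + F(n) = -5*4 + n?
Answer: -3914/21 - √107/8 ≈ -187.67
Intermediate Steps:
F(n) = -28 + n (F(n) = -8 + (-5*4 + n) = -8 + (-20 + n) = -28 + n)
P(K) = 2*K
Z = -39140/7 (Z = (⅐)*(-39140) = -39140/7 ≈ -5591.4)
G(M) = -√(-80 + M)/8 (G(M) = -√(M - 80)/8 = -√(-80 + M)/8)
Y = -√107/8 (Y = -√(-80 + 187)/8 = -√107/8 ≈ -1.2930)
g = 3914/21 (g = -39140*1/(2*(-28 + 13))/7 = -39140/(7*(2*(-15))) = -39140/7/(-30) = -39140/7*(-1/30) = 3914/21 ≈ 186.38)
Y - g = -√107/8 - 1*3914/21 = -√107/8 - 3914/21 = -3914/21 - √107/8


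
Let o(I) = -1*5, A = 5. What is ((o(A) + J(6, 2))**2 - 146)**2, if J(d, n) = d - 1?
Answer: 21316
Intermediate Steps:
o(I) = -5
J(d, n) = -1 + d
((o(A) + J(6, 2))**2 - 146)**2 = ((-5 + (-1 + 6))**2 - 146)**2 = ((-5 + 5)**2 - 146)**2 = (0**2 - 146)**2 = (0 - 146)**2 = (-146)**2 = 21316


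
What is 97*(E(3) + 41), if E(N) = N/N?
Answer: 4074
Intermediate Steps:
E(N) = 1
97*(E(3) + 41) = 97*(1 + 41) = 97*42 = 4074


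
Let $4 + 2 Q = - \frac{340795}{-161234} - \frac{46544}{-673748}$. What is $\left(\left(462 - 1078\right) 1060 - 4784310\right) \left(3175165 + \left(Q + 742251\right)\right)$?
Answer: $- \frac{578461710621673688847005}{27157771258} \approx -2.13 \cdot 10^{13}$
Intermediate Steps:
$Q = - \frac{49352478793}{54315542516}$ ($Q = -2 + \frac{- \frac{340795}{-161234} - \frac{46544}{-673748}}{2} = -2 + \frac{\left(-340795\right) \left(- \frac{1}{161234}\right) - - \frac{11636}{168437}}{2} = -2 + \frac{\frac{340795}{161234} + \frac{11636}{168437}}{2} = -2 + \frac{1}{2} \cdot \frac{59278606239}{27157771258} = -2 + \frac{59278606239}{54315542516} = - \frac{49352478793}{54315542516} \approx -0.90863$)
$\left(\left(462 - 1078\right) 1060 - 4784310\right) \left(3175165 + \left(Q + 742251\right)\right) = \left(\left(462 - 1078\right) 1060 - 4784310\right) \left(3175165 + \left(- \frac{49352478793}{54315542516} + 742251\right)\right) = \left(\left(462 - 1078\right) 1060 - 4784310\right) \left(3175165 + \frac{40315716395564723}{54315542516}\right) = \left(\left(-616\right) 1060 - 4784310\right) \frac{212776525948379863}{54315542516} = \left(-652960 - 4784310\right) \frac{212776525948379863}{54315542516} = \left(-5437270\right) \frac{212776525948379863}{54315542516} = - \frac{578461710621673688847005}{27157771258}$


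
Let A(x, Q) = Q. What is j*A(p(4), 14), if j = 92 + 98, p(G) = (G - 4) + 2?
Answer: 2660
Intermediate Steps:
p(G) = -2 + G (p(G) = (-4 + G) + 2 = -2 + G)
j = 190
j*A(p(4), 14) = 190*14 = 2660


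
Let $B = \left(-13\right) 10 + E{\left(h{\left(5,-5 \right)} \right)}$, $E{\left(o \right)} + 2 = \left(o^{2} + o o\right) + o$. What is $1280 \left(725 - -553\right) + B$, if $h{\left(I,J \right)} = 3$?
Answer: $1635729$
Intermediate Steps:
$E{\left(o \right)} = -2 + o + 2 o^{2}$ ($E{\left(o \right)} = -2 + \left(\left(o^{2} + o o\right) + o\right) = -2 + \left(\left(o^{2} + o^{2}\right) + o\right) = -2 + \left(2 o^{2} + o\right) = -2 + \left(o + 2 o^{2}\right) = -2 + o + 2 o^{2}$)
$B = -111$ ($B = \left(-13\right) 10 + \left(-2 + 3 + 2 \cdot 3^{2}\right) = -130 + \left(-2 + 3 + 2 \cdot 9\right) = -130 + \left(-2 + 3 + 18\right) = -130 + 19 = -111$)
$1280 \left(725 - -553\right) + B = 1280 \left(725 - -553\right) - 111 = 1280 \left(725 + 553\right) - 111 = 1280 \cdot 1278 - 111 = 1635840 - 111 = 1635729$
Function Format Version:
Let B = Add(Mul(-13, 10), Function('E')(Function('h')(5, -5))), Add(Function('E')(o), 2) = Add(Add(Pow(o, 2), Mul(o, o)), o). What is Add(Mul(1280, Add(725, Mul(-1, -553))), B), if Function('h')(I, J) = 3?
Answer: 1635729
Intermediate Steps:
Function('E')(o) = Add(-2, o, Mul(2, Pow(o, 2))) (Function('E')(o) = Add(-2, Add(Add(Pow(o, 2), Mul(o, o)), o)) = Add(-2, Add(Add(Pow(o, 2), Pow(o, 2)), o)) = Add(-2, Add(Mul(2, Pow(o, 2)), o)) = Add(-2, Add(o, Mul(2, Pow(o, 2)))) = Add(-2, o, Mul(2, Pow(o, 2))))
B = -111 (B = Add(Mul(-13, 10), Add(-2, 3, Mul(2, Pow(3, 2)))) = Add(-130, Add(-2, 3, Mul(2, 9))) = Add(-130, Add(-2, 3, 18)) = Add(-130, 19) = -111)
Add(Mul(1280, Add(725, Mul(-1, -553))), B) = Add(Mul(1280, Add(725, Mul(-1, -553))), -111) = Add(Mul(1280, Add(725, 553)), -111) = Add(Mul(1280, 1278), -111) = Add(1635840, -111) = 1635729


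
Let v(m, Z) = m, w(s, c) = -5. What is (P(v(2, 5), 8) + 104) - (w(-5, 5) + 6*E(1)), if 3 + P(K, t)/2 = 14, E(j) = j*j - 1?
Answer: 131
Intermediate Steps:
E(j) = -1 + j² (E(j) = j² - 1 = -1 + j²)
P(K, t) = 22 (P(K, t) = -6 + 2*14 = -6 + 28 = 22)
(P(v(2, 5), 8) + 104) - (w(-5, 5) + 6*E(1)) = (22 + 104) - (-5 + 6*(-1 + 1²)) = 126 - (-5 + 6*(-1 + 1)) = 126 - (-5 + 6*0) = 126 - (-5 + 0) = 126 - 1*(-5) = 126 + 5 = 131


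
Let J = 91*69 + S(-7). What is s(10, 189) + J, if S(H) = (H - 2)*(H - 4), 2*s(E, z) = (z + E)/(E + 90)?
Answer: 1275799/200 ≈ 6379.0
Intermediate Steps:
s(E, z) = (E + z)/(2*(90 + E)) (s(E, z) = ((z + E)/(E + 90))/2 = ((E + z)/(90 + E))/2 = (E + z)/(2*(90 + E)))
S(H) = (-4 + H)*(-2 + H) (S(H) = (-2 + H)*(-4 + H) = (-4 + H)*(-2 + H))
J = 6378 (J = 91*69 + (8 + (-7)² - 6*(-7)) = 6279 + (8 + 49 + 42) = 6279 + 99 = 6378)
s(10, 189) + J = (10 + 189)/(2*(90 + 10)) + 6378 = (½)*199/100 + 6378 = (½)*(1/100)*199 + 6378 = 199/200 + 6378 = 1275799/200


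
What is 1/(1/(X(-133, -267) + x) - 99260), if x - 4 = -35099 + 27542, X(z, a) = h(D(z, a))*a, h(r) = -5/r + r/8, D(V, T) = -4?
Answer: -31013/3078350384 ≈ -1.0075e-5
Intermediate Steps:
h(r) = -5/r + r/8 (h(r) = -5/r + r*(⅛) = -5/r + r/8)
X(z, a) = 3*a/4 (X(z, a) = (-5/(-4) + (⅛)*(-4))*a = (-5*(-¼) - ½)*a = (5/4 - ½)*a = 3*a/4)
x = -7553 (x = 4 + (-35099 + 27542) = 4 - 7557 = -7553)
1/(1/(X(-133, -267) + x) - 99260) = 1/(1/((¾)*(-267) - 7553) - 99260) = 1/(1/(-801/4 - 7553) - 99260) = 1/(1/(-31013/4) - 99260) = 1/(-4/31013 - 99260) = 1/(-3078350384/31013) = -31013/3078350384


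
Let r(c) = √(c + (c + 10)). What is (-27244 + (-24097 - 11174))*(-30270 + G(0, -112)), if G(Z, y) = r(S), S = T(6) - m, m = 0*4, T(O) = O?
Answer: 1892329050 - 62515*√22 ≈ 1.8920e+9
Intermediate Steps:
m = 0
S = 6 (S = 6 - 1*0 = 6 + 0 = 6)
r(c) = √(10 + 2*c) (r(c) = √(c + (10 + c)) = √(10 + 2*c))
G(Z, y) = √22 (G(Z, y) = √(10 + 2*6) = √(10 + 12) = √22)
(-27244 + (-24097 - 11174))*(-30270 + G(0, -112)) = (-27244 + (-24097 - 11174))*(-30270 + √22) = (-27244 - 35271)*(-30270 + √22) = -62515*(-30270 + √22) = 1892329050 - 62515*√22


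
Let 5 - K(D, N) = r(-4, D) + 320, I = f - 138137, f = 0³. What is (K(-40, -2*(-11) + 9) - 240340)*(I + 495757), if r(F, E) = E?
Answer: -86048736300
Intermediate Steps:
f = 0
I = -138137 (I = 0 - 138137 = -138137)
K(D, N) = -315 - D (K(D, N) = 5 - (D + 320) = 5 - (320 + D) = 5 + (-320 - D) = -315 - D)
(K(-40, -2*(-11) + 9) - 240340)*(I + 495757) = ((-315 - 1*(-40)) - 240340)*(-138137 + 495757) = ((-315 + 40) - 240340)*357620 = (-275 - 240340)*357620 = -240615*357620 = -86048736300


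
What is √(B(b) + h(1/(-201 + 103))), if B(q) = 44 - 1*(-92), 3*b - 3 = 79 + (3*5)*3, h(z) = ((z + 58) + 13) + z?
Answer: √10142/7 ≈ 14.387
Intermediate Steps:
h(z) = 71 + 2*z (h(z) = ((58 + z) + 13) + z = (71 + z) + z = 71 + 2*z)
b = 127/3 (b = 1 + (79 + (3*5)*3)/3 = 1 + (79 + 15*3)/3 = 1 + (79 + 45)/3 = 1 + (⅓)*124 = 1 + 124/3 = 127/3 ≈ 42.333)
B(q) = 136 (B(q) = 44 + 92 = 136)
√(B(b) + h(1/(-201 + 103))) = √(136 + (71 + 2/(-201 + 103))) = √(136 + (71 + 2/(-98))) = √(136 + (71 + 2*(-1/98))) = √(136 + (71 - 1/49)) = √(136 + 3478/49) = √(10142/49) = √10142/7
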